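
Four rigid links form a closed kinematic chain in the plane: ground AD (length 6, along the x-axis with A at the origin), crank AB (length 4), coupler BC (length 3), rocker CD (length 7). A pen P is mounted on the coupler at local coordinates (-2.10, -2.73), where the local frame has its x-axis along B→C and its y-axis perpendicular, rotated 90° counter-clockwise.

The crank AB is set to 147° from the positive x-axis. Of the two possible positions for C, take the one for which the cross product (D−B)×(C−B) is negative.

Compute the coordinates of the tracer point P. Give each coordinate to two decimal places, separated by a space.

A=(0,0), D=(6.00,0)
B = A + 4.00·(cos147°, sin147°) = (-3.3547, 2.1786)
|BD| = 9.6050
circle(B,3.00) ∩ circle(D,7.00): a=2.7203, h=1.2650
  candidates: C₊=(-0.4184,2.7936) cross=12.150; C₋=(-0.9922,0.3295) cross=-12.150
  mode - wants cross < 0 → take C=(-0.9922,0.3295) (cross=-12.150)
ex = (C−B)/|BC| = (0.7875,-0.6163); ey = (0.6163,0.7875)
P = B + -2.10·ex + -2.73·ey = (-6.6910,1.3230)

-6.69 1.32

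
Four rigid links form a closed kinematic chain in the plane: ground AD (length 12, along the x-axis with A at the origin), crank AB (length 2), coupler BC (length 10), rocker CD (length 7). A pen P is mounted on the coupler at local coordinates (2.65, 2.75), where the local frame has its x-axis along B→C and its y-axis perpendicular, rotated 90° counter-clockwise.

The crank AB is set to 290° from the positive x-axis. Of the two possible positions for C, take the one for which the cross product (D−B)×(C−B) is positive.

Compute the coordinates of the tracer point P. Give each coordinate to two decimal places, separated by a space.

0.50 1.94

A=(0,0), D=(12.00,0)
B = A + 2.00·(cos290°, sin290°) = (0.6840, -1.8794)
|BD| = 11.4710
circle(B,10.00) ∩ circle(D,7.00): a=7.9585, h=6.0550
  candidates: C₊=(7.5430,5.3977) cross=69.456; C₋=(9.5270,-6.5486) cross=-69.456
  mode + wants cross > 0 → take C=(7.5430,5.3977) (cross=69.456)
ex = (C−B)/|BC| = (0.6859,0.7277); ey = (-0.7277,0.6859)
P = B + 2.65·ex + 2.75·ey = (0.5005,1.9352)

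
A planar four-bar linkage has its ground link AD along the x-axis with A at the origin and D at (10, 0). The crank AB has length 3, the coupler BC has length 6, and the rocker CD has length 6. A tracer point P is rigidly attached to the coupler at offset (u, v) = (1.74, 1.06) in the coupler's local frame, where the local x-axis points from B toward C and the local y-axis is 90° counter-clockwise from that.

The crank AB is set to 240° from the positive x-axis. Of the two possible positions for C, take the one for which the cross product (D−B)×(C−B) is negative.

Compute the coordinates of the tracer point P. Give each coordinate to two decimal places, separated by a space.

0.20 -1.48

A=(0,0), D=(10.00,0)
B = A + 3.00·(cos240°, sin240°) = (-1.5000, -2.5981)
|BD| = 11.7898
circle(B,6.00) ∩ circle(D,6.00): a=5.8949, h=1.1180
  candidates: C₊=(4.0036,-0.2085) cross=13.181; C₋=(4.4964,-2.3896) cross=-13.181
  mode - wants cross < 0 → take C=(4.4964,-2.3896) (cross=-13.181)
ex = (C−B)/|BC| = (0.9994,0.0347); ey = (-0.0347,0.9994)
P = B + 1.74·ex + 1.06·ey = (0.2021,-1.4783)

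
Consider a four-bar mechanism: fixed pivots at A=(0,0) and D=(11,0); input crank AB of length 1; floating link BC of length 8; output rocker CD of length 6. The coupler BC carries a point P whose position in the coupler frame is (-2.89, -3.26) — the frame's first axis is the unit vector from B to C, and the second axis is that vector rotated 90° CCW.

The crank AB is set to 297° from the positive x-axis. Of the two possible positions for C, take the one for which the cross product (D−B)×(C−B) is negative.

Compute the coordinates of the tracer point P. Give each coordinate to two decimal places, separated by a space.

A=(0,0), D=(11.00,0)
B = A + 1.00·(cos297°, sin297°) = (0.4540, -0.8910)
|BD| = 10.5836
circle(B,8.00) ∩ circle(D,6.00): a=6.6146, h=4.4997
  candidates: C₊=(6.6663,4.1496) cross=47.623; C₋=(7.4239,-4.8178) cross=-47.623
  mode - wants cross < 0 → take C=(7.4239,-4.8178) (cross=-47.623)
ex = (C−B)/|BC| = (0.8712,-0.4909); ey = (0.4909,0.8712)
P = B + -2.89·ex + -3.26·ey = (-3.6641,-2.3127)

-3.66 -2.31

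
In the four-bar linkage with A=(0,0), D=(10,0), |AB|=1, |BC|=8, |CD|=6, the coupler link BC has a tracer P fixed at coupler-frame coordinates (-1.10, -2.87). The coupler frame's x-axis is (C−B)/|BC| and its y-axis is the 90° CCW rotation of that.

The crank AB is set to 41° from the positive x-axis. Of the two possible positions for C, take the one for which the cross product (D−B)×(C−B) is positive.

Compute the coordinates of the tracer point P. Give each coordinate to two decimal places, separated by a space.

A=(0,0), D=(10.00,0)
B = A + 1.00·(cos41°, sin41°) = (0.7547, 0.6561)
|BD| = 9.2685
circle(B,8.00) ∩ circle(D,6.00): a=6.1448, h=5.1227
  candidates: C₊=(7.2467,5.3310) cross=47.480; C₋=(6.5215,-4.8887) cross=-47.480
  mode + wants cross > 0 → take C=(7.2467,5.3310) (cross=47.480)
ex = (C−B)/|BC| = (0.8115,0.5844); ey = (-0.5844,0.8115)
P = B + -1.10·ex + -2.87·ey = (1.5392,-2.3157)

1.54 -2.32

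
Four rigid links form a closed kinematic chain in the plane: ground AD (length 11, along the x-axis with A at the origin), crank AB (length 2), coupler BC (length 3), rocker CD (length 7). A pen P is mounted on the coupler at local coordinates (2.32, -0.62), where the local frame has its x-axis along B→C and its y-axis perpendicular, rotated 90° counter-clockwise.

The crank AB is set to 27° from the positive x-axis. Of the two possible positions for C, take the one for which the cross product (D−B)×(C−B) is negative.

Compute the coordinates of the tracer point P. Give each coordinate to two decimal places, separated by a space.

3.16 -1.06

A=(0,0), D=(11.00,0)
B = A + 2.00·(cos27°, sin27°) = (1.7820, 0.9080)
|BD| = 9.2626
circle(B,3.00) ∩ circle(D,7.00): a=2.4721, h=1.6997
  candidates: C₊=(4.4088,2.3571) cross=15.743; C₋=(4.0756,-1.0258) cross=-15.743
  mode - wants cross < 0 → take C=(4.0756,-1.0258) (cross=-15.743)
ex = (C−B)/|BC| = (0.7645,-0.6446); ey = (0.6446,0.7645)
P = B + 2.32·ex + -0.62·ey = (3.1560,-1.0615)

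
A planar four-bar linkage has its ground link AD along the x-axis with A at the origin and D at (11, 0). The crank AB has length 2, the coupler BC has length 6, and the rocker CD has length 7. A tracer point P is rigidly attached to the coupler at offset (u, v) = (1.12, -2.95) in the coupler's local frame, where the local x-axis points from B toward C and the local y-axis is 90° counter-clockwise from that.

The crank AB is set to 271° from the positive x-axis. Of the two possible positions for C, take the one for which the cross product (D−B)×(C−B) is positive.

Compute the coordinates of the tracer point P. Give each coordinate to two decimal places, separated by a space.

2.89 -3.34

A=(0,0), D=(11.00,0)
B = A + 2.00·(cos271°, sin271°) = (0.0349, -1.9997)
|BD| = 11.1459
circle(B,6.00) ∩ circle(D,7.00): a=4.9898, h=3.3319
  candidates: C₊=(4.3460,2.1734) cross=37.138; C₋=(5.5415,-4.3824) cross=-37.138
  mode + wants cross > 0 → take C=(4.3460,2.1734) (cross=37.138)
ex = (C−B)/|BC| = (0.7185,0.6955); ey = (-0.6955,0.7185)
P = B + 1.12·ex + -2.95·ey = (2.8914,-3.3403)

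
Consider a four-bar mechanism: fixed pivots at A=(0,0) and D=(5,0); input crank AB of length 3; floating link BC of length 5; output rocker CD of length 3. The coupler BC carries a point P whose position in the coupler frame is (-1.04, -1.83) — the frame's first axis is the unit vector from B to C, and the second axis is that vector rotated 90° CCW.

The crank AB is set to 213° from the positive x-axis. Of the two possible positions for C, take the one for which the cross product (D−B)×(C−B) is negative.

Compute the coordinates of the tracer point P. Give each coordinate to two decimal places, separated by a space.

A=(0,0), D=(5.00,0)
B = A + 3.00·(cos213°, sin213°) = (-2.5160, -1.6339)
|BD| = 7.6916
circle(B,5.00) ∩ circle(D,3.00): a=4.8859, h=1.0621
  candidates: C₊=(2.0327,0.4419) cross=8.170; C₋=(2.4840,-1.6339) cross=-8.170
  mode - wants cross < 0 → take C=(2.4840,-1.6339) (cross=-8.170)
ex = (C−B)/|BC| = (1.0000,-0.0000); ey = (0.0000,1.0000)
P = B + -1.04·ex + -1.83·ey = (-3.5560,-3.4639)

-3.56 -3.46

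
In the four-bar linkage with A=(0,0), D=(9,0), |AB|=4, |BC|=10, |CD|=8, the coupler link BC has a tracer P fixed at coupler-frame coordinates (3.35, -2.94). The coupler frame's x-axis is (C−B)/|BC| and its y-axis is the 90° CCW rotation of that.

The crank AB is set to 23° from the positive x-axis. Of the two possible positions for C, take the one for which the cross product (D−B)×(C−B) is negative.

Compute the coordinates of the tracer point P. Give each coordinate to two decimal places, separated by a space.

2.11 -2.61

A=(0,0), D=(9.00,0)
B = A + 4.00·(cos23°, sin23°) = (3.6820, 1.5629)
|BD| = 5.5429
circle(B,10.00) ∩ circle(D,8.00): a=6.0188, h=7.9858
  candidates: C₊=(11.7084,7.5276) cross=44.265; C₋=(7.2049,-7.7960) cross=-44.265
  mode - wants cross < 0 → take C=(7.2049,-7.7960) (cross=-44.265)
ex = (C−B)/|BC| = (0.3523,-0.9359); ey = (0.9359,0.3523)
P = B + 3.35·ex + -2.94·ey = (2.1107,-2.6080)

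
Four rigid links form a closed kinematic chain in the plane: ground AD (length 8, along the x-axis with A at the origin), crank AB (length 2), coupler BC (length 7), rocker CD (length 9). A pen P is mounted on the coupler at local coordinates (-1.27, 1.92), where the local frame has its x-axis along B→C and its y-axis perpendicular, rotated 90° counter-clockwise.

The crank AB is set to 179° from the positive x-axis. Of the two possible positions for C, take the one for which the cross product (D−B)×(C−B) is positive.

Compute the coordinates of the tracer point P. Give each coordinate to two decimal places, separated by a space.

A=(0,0), D=(8.00,0)
B = A + 2.00·(cos179°, sin179°) = (-1.9997, 0.0349)
|BD| = 9.9998
circle(B,7.00) ∩ circle(D,9.00): a=3.3998, h=6.1189
  candidates: C₊=(1.4215,6.1419) cross=61.188; C₋=(1.3788,-6.0958) cross=-61.188
  mode + wants cross > 0 → take C=(1.4215,6.1419) (cross=61.188)
ex = (C−B)/|BC| = (0.4887,0.8724); ey = (-0.8724,0.4887)
P = B + -1.27·ex + 1.92·ey = (-4.2955,-0.1347)

-4.30 -0.13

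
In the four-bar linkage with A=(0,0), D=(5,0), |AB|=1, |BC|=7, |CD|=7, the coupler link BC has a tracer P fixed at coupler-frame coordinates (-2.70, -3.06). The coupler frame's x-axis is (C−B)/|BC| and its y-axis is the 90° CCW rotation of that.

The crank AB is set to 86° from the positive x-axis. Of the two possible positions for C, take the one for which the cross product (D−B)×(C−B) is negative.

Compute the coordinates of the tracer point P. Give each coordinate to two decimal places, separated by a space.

A=(0,0), D=(5.00,0)
B = A + 1.00·(cos86°, sin86°) = (0.0698, 0.9976)
|BD| = 5.0302
circle(B,7.00) ∩ circle(D,7.00): a=2.5151, h=6.5326
  candidates: C₊=(3.8304,6.9016) cross=32.860; C₋=(1.2394,-5.9040) cross=-32.860
  mode - wants cross < 0 → take C=(1.2394,-5.9040) (cross=-32.860)
ex = (C−B)/|BC| = (0.1671,-0.9859); ey = (0.9859,0.1671)
P = B + -2.70·ex + -3.06·ey = (-3.3984,3.1483)

-3.40 3.15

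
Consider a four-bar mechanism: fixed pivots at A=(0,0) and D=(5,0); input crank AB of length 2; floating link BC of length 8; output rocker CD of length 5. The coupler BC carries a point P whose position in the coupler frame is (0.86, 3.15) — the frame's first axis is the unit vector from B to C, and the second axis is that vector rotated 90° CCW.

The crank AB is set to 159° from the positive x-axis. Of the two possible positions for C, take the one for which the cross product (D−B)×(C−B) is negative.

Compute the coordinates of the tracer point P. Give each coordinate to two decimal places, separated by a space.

0.95 2.37

A=(0,0), D=(5.00,0)
B = A + 2.00·(cos159°, sin159°) = (-1.8672, 0.7167)
|BD| = 6.9045
circle(B,8.00) ∩ circle(D,5.00): a=6.2765, h=4.9604
  candidates: C₊=(4.8903,4.9988) cross=34.249; C₋=(3.8605,-4.8684) cross=-34.249
  mode - wants cross < 0 → take C=(3.8605,-4.8684) (cross=-34.249)
ex = (C−B)/|BC| = (0.7160,-0.6981); ey = (0.6981,0.7160)
P = B + 0.86·ex + 3.15·ey = (0.9477,2.3716)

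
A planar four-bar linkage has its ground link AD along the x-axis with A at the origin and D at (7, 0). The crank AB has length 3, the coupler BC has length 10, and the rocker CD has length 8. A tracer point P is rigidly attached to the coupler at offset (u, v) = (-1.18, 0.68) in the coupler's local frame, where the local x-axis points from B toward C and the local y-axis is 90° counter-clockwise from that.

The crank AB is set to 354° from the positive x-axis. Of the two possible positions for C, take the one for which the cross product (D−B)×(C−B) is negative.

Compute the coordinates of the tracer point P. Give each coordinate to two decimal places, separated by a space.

2.63 1.00

A=(0,0), D=(7.00,0)
B = A + 3.00·(cos354°, sin354°) = (2.9836, -0.3136)
|BD| = 4.0287
circle(B,10.00) ∩ circle(D,8.00): a=6.4823, h=7.6144
  candidates: C₊=(8.8535,7.7823) cross=30.676; C₋=(10.0389,-7.4003) cross=-30.676
  mode - wants cross < 0 → take C=(10.0389,-7.4003) (cross=-30.676)
ex = (C−B)/|BC| = (0.7055,-0.7087); ey = (0.7087,0.7055)
P = B + -1.18·ex + 0.68·ey = (2.6329,1.0024)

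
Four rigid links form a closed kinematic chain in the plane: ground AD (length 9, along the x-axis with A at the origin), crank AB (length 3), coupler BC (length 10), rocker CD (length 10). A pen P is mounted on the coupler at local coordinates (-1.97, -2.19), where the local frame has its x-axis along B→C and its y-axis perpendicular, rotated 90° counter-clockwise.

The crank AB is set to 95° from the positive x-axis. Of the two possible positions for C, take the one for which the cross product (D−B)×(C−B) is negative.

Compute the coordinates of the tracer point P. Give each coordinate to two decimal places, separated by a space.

-2.79 4.49

A=(0,0), D=(9.00,0)
B = A + 3.00·(cos95°, sin95°) = (-0.2615, 2.9886)
|BD| = 9.7317
circle(B,10.00) ∩ circle(D,10.00): a=4.8659, h=8.7363
  candidates: C₊=(7.0522,9.8085) cross=85.019; C₋=(1.6864,-6.8199) cross=-85.019
  mode - wants cross < 0 → take C=(1.6864,-6.8199) (cross=-85.019)
ex = (C−B)/|BC| = (0.1948,-0.9808); ey = (0.9808,0.1948)
P = B + -1.97·ex + -2.19·ey = (-2.7932,4.4943)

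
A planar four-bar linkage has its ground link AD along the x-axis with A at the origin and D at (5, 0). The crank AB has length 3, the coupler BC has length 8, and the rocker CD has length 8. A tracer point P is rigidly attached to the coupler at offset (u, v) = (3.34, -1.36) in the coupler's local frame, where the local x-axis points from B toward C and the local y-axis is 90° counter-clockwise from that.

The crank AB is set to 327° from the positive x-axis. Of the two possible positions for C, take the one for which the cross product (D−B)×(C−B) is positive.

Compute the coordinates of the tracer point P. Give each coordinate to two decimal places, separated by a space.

A=(0,0), D=(5.00,0)
B = A + 3.00·(cos327°, sin327°) = (2.5160, -1.6339)
|BD| = 2.9732
circle(B,8.00) ∩ circle(D,8.00): a=1.4866, h=7.8607
  candidates: C₊=(-0.5618,5.7503) cross=23.371; C₋=(8.0778,-7.3842) cross=-23.371
  mode + wants cross > 0 → take C=(-0.5618,5.7503) (cross=23.371)
ex = (C−B)/|BC| = (-0.3847,0.9230); ey = (-0.9230,-0.3847)
P = B + 3.34·ex + -1.36·ey = (2.4863,1.9722)

2.49 1.97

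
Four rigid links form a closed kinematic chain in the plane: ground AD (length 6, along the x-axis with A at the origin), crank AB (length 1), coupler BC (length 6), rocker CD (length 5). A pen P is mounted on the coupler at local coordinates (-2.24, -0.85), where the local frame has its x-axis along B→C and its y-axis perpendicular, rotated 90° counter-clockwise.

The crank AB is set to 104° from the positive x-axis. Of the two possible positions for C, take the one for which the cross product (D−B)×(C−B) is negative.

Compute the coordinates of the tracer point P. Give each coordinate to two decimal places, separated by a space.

-2.18 2.37

A=(0,0), D=(6.00,0)
B = A + 1.00·(cos104°, sin104°) = (-0.2419, 0.9703)
|BD| = 6.3169
circle(B,6.00) ∩ circle(D,5.00): a=4.0291, h=4.4459
  candidates: C₊=(4.4223,4.7446) cross=28.084; C₋=(3.0565,-4.0417) cross=-28.084
  mode - wants cross < 0 → take C=(3.0565,-4.0417) (cross=-28.084)
ex = (C−B)/|BC| = (0.5497,-0.8353); ey = (0.8353,0.5497)
P = B + -2.24·ex + -0.85·ey = (-2.1834,2.3742)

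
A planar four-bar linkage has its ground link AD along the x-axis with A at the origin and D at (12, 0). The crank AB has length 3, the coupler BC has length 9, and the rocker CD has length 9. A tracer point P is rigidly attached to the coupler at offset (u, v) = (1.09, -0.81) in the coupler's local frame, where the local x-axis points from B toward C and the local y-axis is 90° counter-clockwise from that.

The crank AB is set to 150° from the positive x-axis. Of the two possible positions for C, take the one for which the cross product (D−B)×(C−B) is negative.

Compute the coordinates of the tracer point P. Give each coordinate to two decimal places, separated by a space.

A=(0,0), D=(12.00,0)
B = A + 3.00·(cos150°, sin150°) = (-2.5981, 1.5000)
|BD| = 14.6749
circle(B,9.00) ∩ circle(D,9.00): a=7.3375, h=5.2117
  candidates: C₊=(5.2337,5.9344) cross=76.481; C₋=(4.1683,-4.4344) cross=-76.481
  mode - wants cross < 0 → take C=(4.1683,-4.4344) (cross=-76.481)
ex = (C−B)/|BC| = (0.7518,-0.6594); ey = (0.6594,0.7518)
P = B + 1.09·ex + -0.81·ey = (-2.3127,0.1723)

-2.31 0.17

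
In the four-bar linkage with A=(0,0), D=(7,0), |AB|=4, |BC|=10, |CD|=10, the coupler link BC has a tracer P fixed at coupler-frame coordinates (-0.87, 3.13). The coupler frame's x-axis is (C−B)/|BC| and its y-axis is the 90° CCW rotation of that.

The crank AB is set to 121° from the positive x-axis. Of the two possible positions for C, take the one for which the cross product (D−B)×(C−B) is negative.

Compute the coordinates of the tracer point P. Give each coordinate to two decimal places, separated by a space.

A=(0,0), D=(7.00,0)
B = A + 4.00·(cos121°, sin121°) = (-2.0602, 3.4287)
|BD| = 9.6872
circle(B,10.00) ∩ circle(D,10.00): a=4.8436, h=8.7487
  candidates: C₊=(5.5664,9.8967) cross=84.750; C₋=(-0.6266,-6.4680) cross=-84.750
  mode - wants cross < 0 → take C=(-0.6266,-6.4680) (cross=-84.750)
ex = (C−B)/|BC| = (0.1434,-0.9897); ey = (0.9897,0.1434)
P = B + -0.87·ex + 3.13·ey = (0.9128,4.7384)

0.91 4.74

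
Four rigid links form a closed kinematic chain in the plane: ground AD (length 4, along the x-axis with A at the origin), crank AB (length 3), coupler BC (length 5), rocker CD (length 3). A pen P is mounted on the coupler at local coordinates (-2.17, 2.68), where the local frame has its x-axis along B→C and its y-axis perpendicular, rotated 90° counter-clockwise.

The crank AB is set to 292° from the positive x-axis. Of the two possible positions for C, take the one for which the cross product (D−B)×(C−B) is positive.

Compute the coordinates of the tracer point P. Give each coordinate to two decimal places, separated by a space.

-1.87 -4.50

A=(0,0), D=(4.00,0)
B = A + 3.00·(cos292°, sin292°) = (1.1238, -2.7816)
|BD| = 4.0012
circle(B,5.00) ∩ circle(D,3.00): a=4.0000, h=3.0000
  candidates: C₊=(1.9136,2.1557) cross=12.004; C₋=(6.0847,-2.1573) cross=-12.004
  mode + wants cross > 0 → take C=(1.9136,2.1557) (cross=12.004)
ex = (C−B)/|BC| = (0.1580,0.9874); ey = (-0.9874,0.1580)
P = B + -2.17·ex + 2.68·ey = (-1.8653,-4.5010)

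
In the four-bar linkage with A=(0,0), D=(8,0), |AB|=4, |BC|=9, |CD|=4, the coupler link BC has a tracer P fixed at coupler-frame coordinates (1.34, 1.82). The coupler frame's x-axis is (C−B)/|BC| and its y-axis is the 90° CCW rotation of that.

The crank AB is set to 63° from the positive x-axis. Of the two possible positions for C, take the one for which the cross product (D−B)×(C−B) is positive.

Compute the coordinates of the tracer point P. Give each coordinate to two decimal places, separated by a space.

A=(0,0), D=(8.00,0)
B = A + 4.00·(cos63°, sin63°) = (1.8160, 3.5640)
|BD| = 7.1375
circle(B,9.00) ∩ circle(D,4.00): a=8.1222, h=3.8769
  candidates: C₊=(10.7890,2.8674) cross=27.672; C₋=(6.9172,-3.8507) cross=-27.672
  mode + wants cross > 0 → take C=(10.7890,2.8674) (cross=27.672)
ex = (C−B)/|BC| = (0.9970,-0.0774); ey = (0.0774,0.9970)
P = B + 1.34·ex + 1.82·ey = (3.2928,5.2748)

3.29 5.27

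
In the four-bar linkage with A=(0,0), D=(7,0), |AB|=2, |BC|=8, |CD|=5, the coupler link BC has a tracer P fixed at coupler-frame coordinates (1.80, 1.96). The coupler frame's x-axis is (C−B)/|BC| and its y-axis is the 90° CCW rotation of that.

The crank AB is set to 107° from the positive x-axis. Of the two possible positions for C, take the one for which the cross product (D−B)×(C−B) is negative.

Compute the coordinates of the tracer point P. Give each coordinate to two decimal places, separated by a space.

2.07 1.75

A=(0,0), D=(7.00,0)
B = A + 2.00·(cos107°, sin107°) = (-0.5847, 1.9126)
|BD| = 7.8222
circle(B,8.00) ∩ circle(D,5.00): a=6.4040, h=4.7947
  candidates: C₊=(6.7972,4.9959) cross=37.505; C₋=(4.4525,-4.3024) cross=-37.505
  mode - wants cross < 0 → take C=(4.4525,-4.3024) (cross=-37.505)
ex = (C−B)/|BC| = (0.6297,-0.7769); ey = (0.7769,0.6297)
P = B + 1.80·ex + 1.96·ey = (2.0713,1.7484)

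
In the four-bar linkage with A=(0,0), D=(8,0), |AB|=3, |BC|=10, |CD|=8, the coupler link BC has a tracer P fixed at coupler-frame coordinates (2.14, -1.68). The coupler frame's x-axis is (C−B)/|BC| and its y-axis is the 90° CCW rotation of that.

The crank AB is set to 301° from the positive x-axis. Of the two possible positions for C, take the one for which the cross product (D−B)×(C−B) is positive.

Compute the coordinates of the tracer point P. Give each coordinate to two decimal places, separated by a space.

A=(0,0), D=(8.00,0)
B = A + 3.00·(cos301°, sin301°) = (1.5451, -2.5715)
|BD| = 6.9482
circle(B,10.00) ∩ circle(D,8.00): a=6.0647, h=7.9511
  candidates: C₊=(4.2366,7.0595) cross=55.246; C₋=(10.1218,-7.7135) cross=-55.246
  mode + wants cross > 0 → take C=(4.2366,7.0595) (cross=55.246)
ex = (C−B)/|BC| = (0.2691,0.9631); ey = (-0.9631,0.2691)
P = B + 2.14·ex + -1.68·ey = (3.7391,-0.9626)

3.74 -0.96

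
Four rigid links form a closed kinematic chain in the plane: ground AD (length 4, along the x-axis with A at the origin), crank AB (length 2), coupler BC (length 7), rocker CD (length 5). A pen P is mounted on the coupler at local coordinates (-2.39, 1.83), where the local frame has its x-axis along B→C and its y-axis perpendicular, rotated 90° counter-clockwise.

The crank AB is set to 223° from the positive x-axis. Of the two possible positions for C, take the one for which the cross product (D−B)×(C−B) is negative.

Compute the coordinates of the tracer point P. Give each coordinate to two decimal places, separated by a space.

-2.57 1.44

A=(0,0), D=(4.00,0)
B = A + 2.00·(cos223°, sin223°) = (-1.4627, -1.3640)
|BD| = 5.6304
circle(B,7.00) ∩ circle(D,5.00): a=4.9465, h=4.9530
  candidates: C₊=(2.1366,4.6398) cross=27.887; C₋=(4.5363,-4.9712) cross=-27.887
  mode - wants cross < 0 → take C=(4.5363,-4.9712) (cross=-27.887)
ex = (C−B)/|BC| = (0.8570,-0.5153); ey = (0.5153,0.8570)
P = B + -2.39·ex + 1.83·ey = (-2.5679,1.4359)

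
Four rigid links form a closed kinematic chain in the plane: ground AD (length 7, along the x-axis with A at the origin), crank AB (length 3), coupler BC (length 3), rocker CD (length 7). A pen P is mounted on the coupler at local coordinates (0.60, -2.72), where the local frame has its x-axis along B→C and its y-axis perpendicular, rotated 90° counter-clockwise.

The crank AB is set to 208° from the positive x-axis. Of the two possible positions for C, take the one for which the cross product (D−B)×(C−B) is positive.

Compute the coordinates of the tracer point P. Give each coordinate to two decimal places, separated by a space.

-0.84 -3.53

A=(0,0), D=(7.00,0)
B = A + 3.00·(cos208°, sin208°) = (-2.6488, -1.4084)
|BD| = 9.7511
circle(B,3.00) ∩ circle(D,7.00): a=2.8245, h=1.0111
  candidates: C₊=(-0.0000,0.0000) cross=9.859; C₋=(0.2921,-2.0009) cross=-9.859
  mode + wants cross > 0 → take C=(-0.0000,0.0000) (cross=9.859)
ex = (C−B)/|BC| = (0.8829,0.4695); ey = (-0.4695,0.8829)
P = B + 0.60·ex + -2.72·ey = (-0.8421,-3.5283)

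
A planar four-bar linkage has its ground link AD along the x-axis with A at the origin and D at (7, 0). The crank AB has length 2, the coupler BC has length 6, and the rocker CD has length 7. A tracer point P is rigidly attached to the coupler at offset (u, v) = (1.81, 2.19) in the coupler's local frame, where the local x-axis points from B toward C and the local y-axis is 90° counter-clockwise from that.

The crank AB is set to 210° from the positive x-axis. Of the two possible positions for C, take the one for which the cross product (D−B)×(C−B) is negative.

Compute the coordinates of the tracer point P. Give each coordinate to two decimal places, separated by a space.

1.10 -0.78

A=(0,0), D=(7.00,0)
B = A + 2.00·(cos210°, sin210°) = (-1.7321, -1.0000)
|BD| = 8.7891
circle(B,6.00) ∩ circle(D,7.00): a=3.6550, h=4.7582
  candidates: C₊=(1.3578,4.1432) cross=41.821; C₋=(2.4406,-5.3115) cross=-41.821
  mode - wants cross < 0 → take C=(2.4406,-5.3115) (cross=-41.821)
ex = (C−B)/|BC| = (0.6954,-0.7186); ey = (0.7186,0.6954)
P = B + 1.81·ex + 2.19·ey = (1.1004,-0.7776)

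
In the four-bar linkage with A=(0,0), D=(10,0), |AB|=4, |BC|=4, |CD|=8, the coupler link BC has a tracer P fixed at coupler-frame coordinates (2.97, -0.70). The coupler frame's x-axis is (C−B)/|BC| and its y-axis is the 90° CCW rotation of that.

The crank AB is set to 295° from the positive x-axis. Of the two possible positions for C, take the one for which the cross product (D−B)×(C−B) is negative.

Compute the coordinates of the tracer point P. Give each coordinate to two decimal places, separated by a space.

A=(0,0), D=(10.00,0)
B = A + 4.00·(cos295°, sin295°) = (1.6905, -3.6252)
|BD| = 9.0659
circle(B,4.00) ∩ circle(D,8.00): a=1.8857, h=3.5276
  candidates: C₊=(2.0082,0.3621) cross=31.981; C₋=(4.8294,-6.1045) cross=-31.981
  mode - wants cross < 0 → take C=(4.8294,-6.1045) (cross=-31.981)
ex = (C−B)/|BC| = (0.7847,-0.6198); ey = (0.6198,0.7847)
P = B + 2.97·ex + -0.70·ey = (3.5873,-6.0154)

3.59 -6.02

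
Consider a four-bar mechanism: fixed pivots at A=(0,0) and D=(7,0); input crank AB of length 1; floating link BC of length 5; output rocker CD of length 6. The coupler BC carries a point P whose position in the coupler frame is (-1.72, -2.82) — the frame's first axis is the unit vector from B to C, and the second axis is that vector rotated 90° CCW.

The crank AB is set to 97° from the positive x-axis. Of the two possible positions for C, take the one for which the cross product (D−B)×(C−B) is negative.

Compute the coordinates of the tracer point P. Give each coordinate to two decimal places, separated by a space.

A=(0,0), D=(7.00,0)
B = A + 1.00·(cos97°, sin97°) = (-0.1219, 0.9925)
|BD| = 7.1907
circle(B,5.00) ∩ circle(D,6.00): a=2.8305, h=4.1217
  candidates: C₊=(3.2504,4.6841) cross=29.638; C₋=(2.1126,-3.4804) cross=-29.638
  mode - wants cross < 0 → take C=(2.1126,-3.4804) (cross=-29.638)
ex = (C−B)/|BC| = (0.4469,-0.8946); ey = (0.8946,0.4469)
P = B + -1.72·ex + -2.82·ey = (-3.4133,1.2710)

-3.41 1.27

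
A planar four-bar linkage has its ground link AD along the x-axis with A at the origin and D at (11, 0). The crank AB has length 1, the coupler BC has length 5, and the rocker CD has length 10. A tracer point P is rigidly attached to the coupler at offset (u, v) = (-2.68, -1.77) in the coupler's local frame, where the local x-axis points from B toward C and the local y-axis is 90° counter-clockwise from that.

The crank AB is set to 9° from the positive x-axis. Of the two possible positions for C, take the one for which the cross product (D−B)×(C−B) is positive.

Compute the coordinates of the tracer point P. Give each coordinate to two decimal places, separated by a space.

A=(0,0), D=(11.00,0)
B = A + 1.00·(cos9°, sin9°) = (0.9877, 0.1564)
|BD| = 10.0135
circle(B,5.00) ∩ circle(D,10.00): a=1.2618, h=4.8382
  candidates: C₊=(2.3250,4.9743) cross=48.447; C₋=(2.1738,-4.7008) cross=-48.447
  mode + wants cross > 0 → take C=(2.3250,4.9743) (cross=48.447)
ex = (C−B)/|BC| = (0.2675,0.9636); ey = (-0.9636,0.2675)
P = B + -2.68·ex + -1.77·ey = (1.9764,-2.8993)

1.98 -2.90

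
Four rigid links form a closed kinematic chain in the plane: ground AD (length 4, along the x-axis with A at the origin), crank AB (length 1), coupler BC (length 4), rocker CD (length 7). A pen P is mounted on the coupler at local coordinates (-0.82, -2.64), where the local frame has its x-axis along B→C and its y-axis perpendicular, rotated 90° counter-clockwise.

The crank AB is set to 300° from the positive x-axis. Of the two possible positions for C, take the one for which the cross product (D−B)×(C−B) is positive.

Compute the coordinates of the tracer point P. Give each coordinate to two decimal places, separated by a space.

2.60 0.93

A=(0,0), D=(4.00,0)
B = A + 1.00·(cos300°, sin300°) = (0.5000, -0.8660)
|BD| = 3.6056
circle(B,4.00) ∩ circle(D,7.00): a=-2.7735, h=2.8823
  candidates: C₊=(-2.8846,1.2657) cross=10.392; C₋=(-1.5000,-4.3301) cross=-10.392
  mode + wants cross > 0 → take C=(-2.8846,1.2657) (cross=10.392)
ex = (C−B)/|BC| = (-0.8462,0.5329); ey = (-0.5329,-0.8462)
P = B + -0.82·ex + -2.64·ey = (2.6008,0.9308)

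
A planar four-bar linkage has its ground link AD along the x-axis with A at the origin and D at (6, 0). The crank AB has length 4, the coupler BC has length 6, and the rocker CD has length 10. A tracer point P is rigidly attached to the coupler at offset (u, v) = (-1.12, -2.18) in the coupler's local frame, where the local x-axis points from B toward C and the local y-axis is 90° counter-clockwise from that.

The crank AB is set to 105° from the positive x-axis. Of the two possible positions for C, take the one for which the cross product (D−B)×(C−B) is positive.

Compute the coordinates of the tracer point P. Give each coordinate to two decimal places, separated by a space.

0.33 1.83

A=(0,0), D=(6.00,0)
B = A + 4.00·(cos105°, sin105°) = (-1.0353, 3.8637)
|BD| = 8.0264
circle(B,6.00) ∩ circle(D,10.00): a=0.0264, h=5.9999
  candidates: C₊=(1.8761,9.1101) cross=48.158; C₋=(-3.9004,-1.4080) cross=-48.158
  mode + wants cross > 0 → take C=(1.8761,9.1101) (cross=48.158)
ex = (C−B)/|BC| = (0.4852,0.8744); ey = (-0.8744,0.4852)
P = B + -1.12·ex + -2.18·ey = (0.3274,1.8266)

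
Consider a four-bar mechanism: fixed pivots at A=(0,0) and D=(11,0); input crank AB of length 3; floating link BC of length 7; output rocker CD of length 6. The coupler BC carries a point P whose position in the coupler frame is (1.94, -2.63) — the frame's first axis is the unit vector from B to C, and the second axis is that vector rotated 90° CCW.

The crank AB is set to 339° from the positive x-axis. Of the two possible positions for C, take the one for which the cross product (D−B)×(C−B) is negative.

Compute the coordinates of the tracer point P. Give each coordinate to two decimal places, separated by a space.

2.72 -4.34

A=(0,0), D=(11.00,0)
B = A + 3.00·(cos339°, sin339°) = (2.8007, -1.0751)
|BD| = 8.2694
circle(B,7.00) ∩ circle(D,6.00): a=4.9207, h=4.9786
  candidates: C₊=(7.0325,4.5010) cross=41.170; C₋=(8.3270,-5.3717) cross=-41.170
  mode - wants cross < 0 → take C=(8.3270,-5.3717) (cross=-41.170)
ex = (C−B)/|BC| = (0.7895,-0.6138); ey = (0.6138,0.7895)
P = B + 1.94·ex + -2.63·ey = (2.7180,-4.3422)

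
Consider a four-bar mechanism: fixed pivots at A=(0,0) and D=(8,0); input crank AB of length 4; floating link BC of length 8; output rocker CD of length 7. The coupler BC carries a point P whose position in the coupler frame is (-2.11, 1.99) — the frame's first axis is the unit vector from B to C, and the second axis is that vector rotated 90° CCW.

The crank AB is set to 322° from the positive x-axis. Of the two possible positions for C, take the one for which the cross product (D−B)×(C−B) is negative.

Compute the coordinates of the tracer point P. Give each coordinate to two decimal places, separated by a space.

A=(0,0), D=(8.00,0)
B = A + 4.00·(cos322°, sin322°) = (3.1520, -2.4626)
|BD| = 5.4376
circle(B,8.00) ∩ circle(D,7.00): a=4.0981, h=6.8706
  candidates: C₊=(3.6941,5.5190) cross=37.360; C₋=(9.9174,-6.7323) cross=-37.360
  mode - wants cross < 0 → take C=(9.9174,-6.7323) (cross=-37.360)
ex = (C−B)/|BC| = (0.8457,-0.5337); ey = (0.5337,0.8457)
P = B + -2.11·ex + 1.99·ey = (2.4297,0.3464)

2.43 0.35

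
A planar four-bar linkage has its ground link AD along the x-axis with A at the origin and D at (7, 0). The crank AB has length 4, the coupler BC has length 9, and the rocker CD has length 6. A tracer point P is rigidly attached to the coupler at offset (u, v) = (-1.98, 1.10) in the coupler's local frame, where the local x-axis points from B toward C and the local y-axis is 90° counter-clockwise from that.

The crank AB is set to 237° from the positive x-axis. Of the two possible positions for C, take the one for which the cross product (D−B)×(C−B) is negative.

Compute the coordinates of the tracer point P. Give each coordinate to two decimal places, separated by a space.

-3.75 -1.73

A=(0,0), D=(7.00,0)
B = A + 4.00·(cos237°, sin237°) = (-2.1786, -3.3547)
|BD| = 9.7724
circle(B,9.00) ∩ circle(D,6.00): a=7.1886, h=5.4152
  candidates: C₊=(2.7143,4.1991) cross=52.919; C₋=(6.4321,-5.9731) cross=-52.919
  mode - wants cross < 0 → take C=(6.4321,-5.9731) (cross=-52.919)
ex = (C−B)/|BC| = (0.9567,-0.2909); ey = (0.2909,0.9567)
P = B + -1.98·ex + 1.10·ey = (-3.7529,-1.7262)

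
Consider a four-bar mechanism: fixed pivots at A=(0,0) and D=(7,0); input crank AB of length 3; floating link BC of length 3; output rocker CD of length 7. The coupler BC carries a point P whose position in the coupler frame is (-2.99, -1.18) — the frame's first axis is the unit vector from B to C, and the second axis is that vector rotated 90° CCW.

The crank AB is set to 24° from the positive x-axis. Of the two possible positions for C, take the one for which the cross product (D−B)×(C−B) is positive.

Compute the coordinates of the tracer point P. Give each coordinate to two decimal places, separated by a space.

A=(0,0), D=(7.00,0)
B = A + 3.00·(cos24°, sin24°) = (2.7406, 1.2202)
|BD| = 4.4307
circle(B,3.00) ∩ circle(D,7.00): a=-2.2986, h=1.9278
  candidates: C₊=(1.0618,3.7065) cross=8.541; C₋=(-0.0000,0.0000) cross=-8.541
  mode + wants cross > 0 → take C=(1.0618,3.7065) (cross=8.541)
ex = (C−B)/|BC| = (-0.5596,0.8288); ey = (-0.8288,-0.5596)
P = B + -2.99·ex + -1.18·ey = (5.3918,-0.5975)

5.39 -0.60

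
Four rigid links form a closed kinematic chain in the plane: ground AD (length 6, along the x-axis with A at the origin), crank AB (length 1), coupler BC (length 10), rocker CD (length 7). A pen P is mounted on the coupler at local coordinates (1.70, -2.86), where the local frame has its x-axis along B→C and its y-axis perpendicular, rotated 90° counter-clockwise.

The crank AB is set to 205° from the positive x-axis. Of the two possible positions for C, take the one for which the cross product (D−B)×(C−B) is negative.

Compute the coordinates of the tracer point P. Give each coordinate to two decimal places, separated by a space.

-1.49 -3.70

A=(0,0), D=(6.00,0)
B = A + 1.00·(cos205°, sin205°) = (-0.9063, -0.4226)
|BD| = 6.9192
circle(B,10.00) ∩ circle(D,7.00): a=7.1450, h=6.9964
  candidates: C₊=(5.7980,6.9971) cross=48.409; C₋=(6.6527,-6.9695) cross=-48.409
  mode - wants cross < 0 → take C=(6.6527,-6.9695) (cross=-48.409)
ex = (C−B)/|BC| = (0.7559,-0.6547); ey = (0.6547,0.7559)
P = B + 1.70·ex + -2.86·ey = (-1.4937,-3.6975)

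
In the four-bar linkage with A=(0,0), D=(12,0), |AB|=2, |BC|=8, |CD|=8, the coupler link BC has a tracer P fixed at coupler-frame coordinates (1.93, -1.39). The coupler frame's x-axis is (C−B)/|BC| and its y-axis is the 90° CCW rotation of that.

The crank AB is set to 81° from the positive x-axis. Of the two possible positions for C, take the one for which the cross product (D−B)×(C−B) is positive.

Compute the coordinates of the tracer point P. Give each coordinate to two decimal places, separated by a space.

A=(0,0), D=(12.00,0)
B = A + 2.00·(cos81°, sin81°) = (0.3129, 1.9754)
|BD| = 11.8529
circle(B,8.00) ∩ circle(D,8.00): a=5.9264, h=5.3738
  candidates: C₊=(7.0520,6.2863) cross=63.695; C₋=(5.2609,-4.3109) cross=-63.695
  mode + wants cross > 0 → take C=(7.0520,6.2863) (cross=63.695)
ex = (C−B)/|BC| = (0.8424,0.5389); ey = (-0.5389,0.8424)
P = B + 1.93·ex + -1.39·ey = (2.6877,1.8445)

2.69 1.84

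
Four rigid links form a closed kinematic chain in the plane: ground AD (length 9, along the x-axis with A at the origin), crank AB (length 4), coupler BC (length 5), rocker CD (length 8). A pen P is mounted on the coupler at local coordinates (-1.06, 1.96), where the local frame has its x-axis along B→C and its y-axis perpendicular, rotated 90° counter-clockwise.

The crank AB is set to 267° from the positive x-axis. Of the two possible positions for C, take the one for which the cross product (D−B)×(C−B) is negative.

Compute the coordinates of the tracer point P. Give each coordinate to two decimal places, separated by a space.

A=(0,0), D=(9.00,0)
B = A + 4.00·(cos267°, sin267°) = (-0.2093, -3.9945)
|BD| = 10.0383
circle(B,5.00) ∩ circle(D,8.00): a=3.0766, h=3.9414
  candidates: C₊=(1.0448,0.8456) cross=39.565; C₋=(4.1816,-6.3861) cross=-39.565
  mode - wants cross < 0 → take C=(4.1816,-6.3861) (cross=-39.565)
ex = (C−B)/|BC| = (0.8782,-0.4783); ey = (0.4783,0.8782)
P = B + -1.06·ex + 1.96·ey = (-0.2027,-1.7663)

-0.20 -1.77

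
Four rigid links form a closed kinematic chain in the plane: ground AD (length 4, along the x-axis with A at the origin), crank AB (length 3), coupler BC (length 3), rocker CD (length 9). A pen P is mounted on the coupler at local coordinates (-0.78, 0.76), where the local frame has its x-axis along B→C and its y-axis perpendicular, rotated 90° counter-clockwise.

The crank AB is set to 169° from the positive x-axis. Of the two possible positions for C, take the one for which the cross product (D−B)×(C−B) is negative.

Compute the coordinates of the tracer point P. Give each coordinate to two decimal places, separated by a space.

-1.86 0.70

A=(0,0), D=(4.00,0)
B = A + 3.00·(cos169°, sin169°) = (-2.9449, 0.5724)
|BD| = 6.9684
circle(B,3.00) ∩ circle(D,9.00): a=-1.6819, h=2.4842
  candidates: C₊=(-4.4171,3.1864) cross=17.311; C₋=(-4.8252,-1.7652) cross=-17.311
  mode - wants cross < 0 → take C=(-4.8252,-1.7652) (cross=-17.311)
ex = (C−B)/|BC| = (-0.6268,-0.7792); ey = (0.7792,-0.6268)
P = B + -0.78·ex + 0.76·ey = (-1.8638,0.7039)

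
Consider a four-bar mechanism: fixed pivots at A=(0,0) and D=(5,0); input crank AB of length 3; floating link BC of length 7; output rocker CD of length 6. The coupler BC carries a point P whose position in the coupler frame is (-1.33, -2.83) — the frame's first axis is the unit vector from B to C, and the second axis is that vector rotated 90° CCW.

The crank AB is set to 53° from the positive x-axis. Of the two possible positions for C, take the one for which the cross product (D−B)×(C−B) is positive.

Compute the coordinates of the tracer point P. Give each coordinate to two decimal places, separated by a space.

A=(0,0), D=(5.00,0)
B = A + 3.00·(cos53°, sin53°) = (1.8054, 2.3959)
|BD| = 3.9932
circle(B,7.00) ∩ circle(D,6.00): a=3.6244, h=5.9887
  candidates: C₊=(8.2981,5.0122) cross=23.914; C₋=(1.1118,-4.5696) cross=-23.914
  mode + wants cross > 0 → take C=(8.2981,5.0122) (cross=23.914)
ex = (C−B)/|BC| = (0.9275,0.3738); ey = (-0.3738,0.9275)
P = B + -1.33·ex + -2.83·ey = (1.6296,-0.7261)

1.63 -0.73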